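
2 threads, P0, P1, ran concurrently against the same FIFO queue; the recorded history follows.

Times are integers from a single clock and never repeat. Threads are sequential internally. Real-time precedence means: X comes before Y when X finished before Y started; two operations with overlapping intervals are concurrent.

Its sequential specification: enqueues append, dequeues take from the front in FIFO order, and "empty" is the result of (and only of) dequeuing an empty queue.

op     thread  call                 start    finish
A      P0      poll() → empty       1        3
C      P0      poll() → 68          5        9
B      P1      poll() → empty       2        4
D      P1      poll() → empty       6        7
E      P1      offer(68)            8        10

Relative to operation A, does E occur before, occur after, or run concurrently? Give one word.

E spans [8,10], A spans [1,3]
resp(A)=3 < inv(E)=8

after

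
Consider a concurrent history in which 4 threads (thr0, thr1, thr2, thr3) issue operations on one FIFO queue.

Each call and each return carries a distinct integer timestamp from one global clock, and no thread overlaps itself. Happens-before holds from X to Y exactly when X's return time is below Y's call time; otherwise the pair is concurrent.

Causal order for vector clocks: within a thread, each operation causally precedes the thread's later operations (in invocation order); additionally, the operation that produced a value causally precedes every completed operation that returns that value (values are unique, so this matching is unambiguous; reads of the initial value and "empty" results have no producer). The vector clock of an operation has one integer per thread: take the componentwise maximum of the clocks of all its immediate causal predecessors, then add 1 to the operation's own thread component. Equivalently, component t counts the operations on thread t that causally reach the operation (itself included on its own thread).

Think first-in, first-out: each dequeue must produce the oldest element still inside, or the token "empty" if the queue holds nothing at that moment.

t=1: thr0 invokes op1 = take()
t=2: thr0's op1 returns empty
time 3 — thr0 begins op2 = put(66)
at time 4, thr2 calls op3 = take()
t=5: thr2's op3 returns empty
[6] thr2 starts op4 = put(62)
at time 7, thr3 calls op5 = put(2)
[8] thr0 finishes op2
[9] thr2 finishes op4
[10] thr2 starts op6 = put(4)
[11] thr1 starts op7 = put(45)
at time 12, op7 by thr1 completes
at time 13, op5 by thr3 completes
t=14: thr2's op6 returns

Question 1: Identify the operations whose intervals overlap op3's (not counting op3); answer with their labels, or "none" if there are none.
op2

op3 spans [4,5]: anything still running between times 4 and 5 counts as concurrent
op1 [1,2]: before
op2 [3,8]: concurrent
op4 [6,9]: after
op5 [7,13]: after
op6 [10,14]: after
op7 [11,12]: after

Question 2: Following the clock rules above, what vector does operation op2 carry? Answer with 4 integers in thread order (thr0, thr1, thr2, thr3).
(2, 0, 0, 0)

op5 (invocation 7): nothing precedes it; thr3's component alone gives (0, 0, 0, 1)
op3 (invocation 4): nothing precedes it; thr2's component alone gives (0, 0, 1, 0)
op7 (invocation 11): nothing precedes it; thr1's component alone gives (0, 1, 0, 0)
op1 (invocation 1): nothing precedes it; thr0's component alone gives (1, 0, 0, 0)
op4 (invocation 6): componentwise max over VC(op3)=(0, 0, 1, 0), +1 at thr2, giving (0, 0, 2, 0)
op2 (invocation 3): componentwise max over VC(op1)=(1, 0, 0, 0), +1 at thr0, giving (2, 0, 0, 0)
op6 (invocation 10): componentwise max over VC(op4)=(0, 0, 2, 0), +1 at thr2, giving (0, 0, 3, 0)
target: VC(op2) = (2, 0, 0, 0)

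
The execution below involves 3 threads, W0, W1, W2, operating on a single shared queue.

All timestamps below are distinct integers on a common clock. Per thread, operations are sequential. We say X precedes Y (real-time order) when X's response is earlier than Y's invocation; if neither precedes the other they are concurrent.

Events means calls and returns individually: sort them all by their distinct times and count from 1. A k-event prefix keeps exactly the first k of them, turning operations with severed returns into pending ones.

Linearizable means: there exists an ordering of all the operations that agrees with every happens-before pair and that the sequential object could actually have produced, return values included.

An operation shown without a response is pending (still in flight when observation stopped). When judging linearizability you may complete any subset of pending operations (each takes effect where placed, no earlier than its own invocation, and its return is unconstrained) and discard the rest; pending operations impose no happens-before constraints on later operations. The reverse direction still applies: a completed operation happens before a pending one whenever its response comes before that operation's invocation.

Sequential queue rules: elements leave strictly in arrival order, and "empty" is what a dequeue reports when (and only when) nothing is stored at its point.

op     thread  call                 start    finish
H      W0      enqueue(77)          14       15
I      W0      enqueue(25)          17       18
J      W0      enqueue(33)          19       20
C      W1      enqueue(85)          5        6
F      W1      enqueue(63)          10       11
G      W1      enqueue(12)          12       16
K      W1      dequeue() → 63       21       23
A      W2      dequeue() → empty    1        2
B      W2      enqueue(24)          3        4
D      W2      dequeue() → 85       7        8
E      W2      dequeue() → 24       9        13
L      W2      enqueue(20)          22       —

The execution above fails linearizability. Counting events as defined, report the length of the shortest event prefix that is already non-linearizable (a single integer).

events 1..7 are still linearizable — one witness is A, B, C:
1. A dequeue() → empty, leaving queue <>
2. B enqueue(24), leaving queue <24>
3. C enqueue(85), leaving queue <24,85>
with event 8 included (D responding at time 8), all real-time-consistent orders fail
take A, B, C, D: step 4 already fails, because D dequeue() → 85 cannot occur there

8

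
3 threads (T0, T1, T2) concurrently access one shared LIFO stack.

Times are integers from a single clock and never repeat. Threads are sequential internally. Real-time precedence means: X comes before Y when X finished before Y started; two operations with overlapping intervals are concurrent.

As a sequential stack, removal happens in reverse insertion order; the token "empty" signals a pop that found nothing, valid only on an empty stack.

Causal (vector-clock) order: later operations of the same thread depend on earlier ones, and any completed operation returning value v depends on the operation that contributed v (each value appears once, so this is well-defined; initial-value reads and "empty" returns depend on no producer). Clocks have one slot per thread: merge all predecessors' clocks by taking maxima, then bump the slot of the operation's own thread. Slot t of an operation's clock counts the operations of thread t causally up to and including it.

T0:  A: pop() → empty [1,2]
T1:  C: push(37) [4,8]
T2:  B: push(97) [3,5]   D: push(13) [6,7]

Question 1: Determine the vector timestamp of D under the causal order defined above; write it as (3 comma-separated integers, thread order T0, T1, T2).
(0, 0, 2)

B (invocation 3): nothing precedes it; T2's component alone gives (0, 0, 1)
C (invocation 4): nothing precedes it; T1's component alone gives (0, 1, 0)
A (invocation 1): nothing precedes it; T0's component alone gives (1, 0, 0)
D, invoked 6, takes VC(B)=(0, 0, 1) under max, adds 1 for T2 → (0, 0, 2)
target: VC(D) = (0, 0, 2)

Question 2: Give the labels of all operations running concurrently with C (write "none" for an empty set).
B, D

C spans [4,8]: anything still running between times 4 and 8 counts as concurrent
A [1,2]: before
B [3,5]: concurrent
D [6,7]: concurrent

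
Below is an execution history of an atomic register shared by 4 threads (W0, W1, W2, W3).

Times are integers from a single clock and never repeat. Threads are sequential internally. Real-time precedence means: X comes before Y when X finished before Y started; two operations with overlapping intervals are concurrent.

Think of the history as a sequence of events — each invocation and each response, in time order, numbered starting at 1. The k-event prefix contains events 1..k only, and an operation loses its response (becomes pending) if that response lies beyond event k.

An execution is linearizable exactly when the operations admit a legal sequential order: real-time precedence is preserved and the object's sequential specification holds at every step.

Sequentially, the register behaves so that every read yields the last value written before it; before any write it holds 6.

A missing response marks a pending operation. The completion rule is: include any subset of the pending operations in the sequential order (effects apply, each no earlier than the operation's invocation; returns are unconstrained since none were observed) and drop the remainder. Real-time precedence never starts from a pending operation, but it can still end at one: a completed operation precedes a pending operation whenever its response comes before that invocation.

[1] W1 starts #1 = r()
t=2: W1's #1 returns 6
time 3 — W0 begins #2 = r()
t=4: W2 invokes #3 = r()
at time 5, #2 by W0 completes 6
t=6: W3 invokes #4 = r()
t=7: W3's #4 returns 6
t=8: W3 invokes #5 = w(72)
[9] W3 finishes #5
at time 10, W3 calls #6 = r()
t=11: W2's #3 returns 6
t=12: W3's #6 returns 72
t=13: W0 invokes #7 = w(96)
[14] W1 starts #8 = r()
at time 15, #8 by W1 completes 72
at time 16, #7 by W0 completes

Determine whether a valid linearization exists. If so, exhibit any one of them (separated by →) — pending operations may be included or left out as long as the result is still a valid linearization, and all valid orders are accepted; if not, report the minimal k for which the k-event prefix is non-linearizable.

linearizable — witness: #1 → #2 → #3 → #4 → #5 → #6 → #8 → #7

1. #1 r() → 6, leaving value 6
2. #2 r() → 6, leaving value 6
3. #3 r() → 6, leaving value 6
4. #4 r() → 6, leaving value 6
5. #5 w(72), leaving value 72
6. #6 r() → 72, leaving value 72
7. #8 r() → 72, leaving value 72
8. #7 w(96), leaving value 96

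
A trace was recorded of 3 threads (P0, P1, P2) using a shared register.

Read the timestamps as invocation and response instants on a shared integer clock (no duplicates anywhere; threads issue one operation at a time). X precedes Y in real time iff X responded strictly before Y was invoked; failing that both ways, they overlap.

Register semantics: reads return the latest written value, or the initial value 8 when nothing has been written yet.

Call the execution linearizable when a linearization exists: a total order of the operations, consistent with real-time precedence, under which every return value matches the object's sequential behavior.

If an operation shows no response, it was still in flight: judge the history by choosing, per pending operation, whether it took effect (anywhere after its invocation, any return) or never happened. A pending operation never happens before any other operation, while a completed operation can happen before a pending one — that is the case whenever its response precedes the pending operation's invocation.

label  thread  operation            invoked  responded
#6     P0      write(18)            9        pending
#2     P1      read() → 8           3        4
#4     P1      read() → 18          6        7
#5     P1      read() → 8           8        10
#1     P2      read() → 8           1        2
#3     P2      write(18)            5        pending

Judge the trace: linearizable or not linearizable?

not linearizable

the violation lands at event 10, #5's response at time 10: events 1..9 linearize, events 1..10 do not
a single order respects real time; the 4 completed register operations fail replay along it
completion choices over the 2 pending operations (#3, #6) were checked; none helps
e.g. #1, #2, #4, #5 (pending dropped): illegal at step 3, since #4 read() → 18 cannot apply there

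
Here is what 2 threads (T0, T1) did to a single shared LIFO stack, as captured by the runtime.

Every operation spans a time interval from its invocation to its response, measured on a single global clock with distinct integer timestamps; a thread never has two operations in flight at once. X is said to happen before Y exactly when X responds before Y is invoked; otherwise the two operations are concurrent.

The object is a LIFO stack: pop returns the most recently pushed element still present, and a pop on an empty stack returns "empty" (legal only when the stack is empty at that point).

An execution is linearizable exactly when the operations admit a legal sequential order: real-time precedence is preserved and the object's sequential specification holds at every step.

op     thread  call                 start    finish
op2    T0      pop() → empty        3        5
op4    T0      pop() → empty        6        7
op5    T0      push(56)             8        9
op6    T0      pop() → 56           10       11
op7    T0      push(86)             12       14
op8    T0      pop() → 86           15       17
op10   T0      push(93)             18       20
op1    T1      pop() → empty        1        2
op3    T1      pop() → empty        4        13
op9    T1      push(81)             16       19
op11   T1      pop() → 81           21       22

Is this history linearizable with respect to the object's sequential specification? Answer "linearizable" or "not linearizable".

one valid linearization: op1, op2, op3, op4, op5, op6, op7, op8, op10, op9, op11
step 1: op1 pop() → empty — stack <>
step 2: op2 pop() → empty — stack <>
step 3: op3 pop() → empty — stack <>
step 4: op4 pop() → empty — stack <>
step 5: op5 push(56) — stack <56>
step 6: op6 pop() → 56 — stack <>
step 7: op7 push(86) — stack <86>
step 8: op8 pop() → 86 — stack <>
step 9: op10 push(93) — stack <93>
step 10: op9 push(81) — stack <93,81>
step 11: op11 pop() → 81 — stack <93>

linearizable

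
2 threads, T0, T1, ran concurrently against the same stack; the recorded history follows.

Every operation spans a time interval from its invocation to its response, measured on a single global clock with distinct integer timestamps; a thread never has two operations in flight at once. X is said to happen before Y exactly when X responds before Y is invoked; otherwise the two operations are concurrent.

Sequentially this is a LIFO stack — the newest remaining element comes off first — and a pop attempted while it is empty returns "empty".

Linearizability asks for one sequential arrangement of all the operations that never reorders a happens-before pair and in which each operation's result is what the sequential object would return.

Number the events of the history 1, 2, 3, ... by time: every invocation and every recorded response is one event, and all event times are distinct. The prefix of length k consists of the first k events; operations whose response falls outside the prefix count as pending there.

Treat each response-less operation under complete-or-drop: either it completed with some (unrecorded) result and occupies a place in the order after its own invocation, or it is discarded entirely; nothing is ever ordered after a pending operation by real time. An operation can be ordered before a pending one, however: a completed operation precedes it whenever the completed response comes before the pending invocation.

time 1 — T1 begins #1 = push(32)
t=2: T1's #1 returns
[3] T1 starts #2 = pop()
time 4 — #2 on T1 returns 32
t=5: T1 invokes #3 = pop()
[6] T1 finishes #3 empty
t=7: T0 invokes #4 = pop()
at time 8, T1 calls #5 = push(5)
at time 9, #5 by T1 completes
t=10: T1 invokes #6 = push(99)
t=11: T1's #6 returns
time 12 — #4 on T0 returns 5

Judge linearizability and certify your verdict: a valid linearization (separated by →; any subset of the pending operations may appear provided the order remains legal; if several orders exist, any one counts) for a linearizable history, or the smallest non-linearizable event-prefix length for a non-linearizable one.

linearizable — witness: #1 → #2 → #3 → #5 → #4 → #6

step 1: #1 push(32) — stack <32>
step 2: #2 pop() → 32 — stack <>
step 3: #3 pop() → empty — stack <>
step 4: #5 push(5) — stack <5>
step 5: #4 pop() → 5 — stack <>
step 6: #6 push(99) — stack <99>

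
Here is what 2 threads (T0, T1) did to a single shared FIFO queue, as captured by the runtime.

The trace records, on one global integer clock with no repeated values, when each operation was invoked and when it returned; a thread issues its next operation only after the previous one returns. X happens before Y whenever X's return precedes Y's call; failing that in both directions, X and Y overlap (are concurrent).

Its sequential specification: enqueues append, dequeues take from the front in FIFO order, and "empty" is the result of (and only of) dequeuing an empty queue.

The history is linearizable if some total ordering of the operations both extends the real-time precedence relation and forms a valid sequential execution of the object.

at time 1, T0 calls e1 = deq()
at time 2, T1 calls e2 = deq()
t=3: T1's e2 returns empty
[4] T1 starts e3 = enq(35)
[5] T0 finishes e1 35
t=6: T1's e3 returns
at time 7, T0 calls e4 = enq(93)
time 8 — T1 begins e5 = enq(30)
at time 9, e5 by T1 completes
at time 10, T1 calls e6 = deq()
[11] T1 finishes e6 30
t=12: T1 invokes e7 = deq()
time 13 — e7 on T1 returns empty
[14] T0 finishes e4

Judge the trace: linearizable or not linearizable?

one valid linearization: e2, e3, e1, e5, e6, e7, e4
1. e2 deq() → empty, leaving queue <>
2. e3 enq(35), leaving queue <35>
3. e1 deq() → 35, leaving queue <>
4. e5 enq(30), leaving queue <30>
5. e6 deq() → 30, leaving queue <>
6. e7 deq() → empty, leaving queue <>
7. e4 enq(93), leaving queue <93>

linearizable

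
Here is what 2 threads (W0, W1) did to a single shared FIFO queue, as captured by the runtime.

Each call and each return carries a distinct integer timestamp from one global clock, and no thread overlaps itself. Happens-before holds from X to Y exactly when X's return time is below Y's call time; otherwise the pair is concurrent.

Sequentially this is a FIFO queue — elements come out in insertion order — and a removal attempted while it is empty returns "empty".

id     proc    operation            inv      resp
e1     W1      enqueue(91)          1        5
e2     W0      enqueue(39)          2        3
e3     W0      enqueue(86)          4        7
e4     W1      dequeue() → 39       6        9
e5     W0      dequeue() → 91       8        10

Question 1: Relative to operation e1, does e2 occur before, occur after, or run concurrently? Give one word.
e2 spans [2,3], e1 spans [1,5]
the intervals overlap in both directions

concurrent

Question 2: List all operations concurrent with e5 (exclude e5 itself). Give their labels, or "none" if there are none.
e5 runs from 8 to 10; window-overlapping ops are concurrent
e1 [1,5]: before
e2 [2,3]: before
e3 [4,7]: before
e4 [6,9]: concurrent

e4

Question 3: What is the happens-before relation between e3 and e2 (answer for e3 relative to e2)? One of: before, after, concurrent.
e3 spans [4,7], e2 spans [2,3]
resp(e2)=3 < inv(e3)=4

after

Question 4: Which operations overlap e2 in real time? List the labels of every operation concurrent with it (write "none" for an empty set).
concurrent with e2 ([2,3]): every op whose interval crosses 2..3
e1 [1,5]: concurrent
e3 [4,7]: after
e4 [6,9]: after
e5 [8,10]: after

e1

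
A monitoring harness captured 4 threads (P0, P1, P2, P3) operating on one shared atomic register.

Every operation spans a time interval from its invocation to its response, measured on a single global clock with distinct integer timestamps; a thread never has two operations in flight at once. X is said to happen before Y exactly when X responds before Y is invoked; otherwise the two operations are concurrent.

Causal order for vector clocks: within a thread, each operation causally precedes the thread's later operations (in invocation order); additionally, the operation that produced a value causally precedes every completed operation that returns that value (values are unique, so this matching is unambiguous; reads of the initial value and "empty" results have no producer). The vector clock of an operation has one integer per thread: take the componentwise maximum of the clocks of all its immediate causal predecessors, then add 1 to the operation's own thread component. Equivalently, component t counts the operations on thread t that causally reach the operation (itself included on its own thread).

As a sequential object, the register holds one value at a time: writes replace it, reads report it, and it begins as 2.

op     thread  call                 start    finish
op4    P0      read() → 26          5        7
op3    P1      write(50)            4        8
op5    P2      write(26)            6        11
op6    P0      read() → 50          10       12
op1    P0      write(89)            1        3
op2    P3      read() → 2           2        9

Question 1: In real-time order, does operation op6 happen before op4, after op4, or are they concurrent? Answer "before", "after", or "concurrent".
after

op6 spans [10,12], op4 spans [5,7]
resp(op4)=7 < inv(op6)=10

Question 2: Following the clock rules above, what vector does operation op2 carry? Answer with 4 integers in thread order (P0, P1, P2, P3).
(0, 0, 0, 1)

op2 (invocation 2): nothing precedes it; P3's component alone gives (0, 0, 0, 1)
op5 (invocation 6): nothing precedes it; P2's component alone gives (0, 0, 1, 0)
op3 (invocation 4): nothing precedes it; P1's component alone gives (0, 1, 0, 0)
op1 (invocation 1): nothing precedes it; P0's component alone gives (1, 0, 0, 0)
VC(op4, invoked at 5): max of VC(op1)=(1, 0, 0, 0), VC(op5)=(0, 0, 1, 0), then +1 on thread P0 → (2, 0, 1, 0)
VC(op6, invoked at 10): max of VC(op3)=(0, 1, 0, 0), VC(op4)=(2, 0, 1, 0), then +1 on thread P0 → (3, 1, 1, 0)
target: VC(op2) = (0, 0, 0, 1)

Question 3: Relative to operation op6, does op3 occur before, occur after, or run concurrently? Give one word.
before

op3 spans [4,8], op6 spans [10,12]
resp(op3)=8 < inv(op6)=10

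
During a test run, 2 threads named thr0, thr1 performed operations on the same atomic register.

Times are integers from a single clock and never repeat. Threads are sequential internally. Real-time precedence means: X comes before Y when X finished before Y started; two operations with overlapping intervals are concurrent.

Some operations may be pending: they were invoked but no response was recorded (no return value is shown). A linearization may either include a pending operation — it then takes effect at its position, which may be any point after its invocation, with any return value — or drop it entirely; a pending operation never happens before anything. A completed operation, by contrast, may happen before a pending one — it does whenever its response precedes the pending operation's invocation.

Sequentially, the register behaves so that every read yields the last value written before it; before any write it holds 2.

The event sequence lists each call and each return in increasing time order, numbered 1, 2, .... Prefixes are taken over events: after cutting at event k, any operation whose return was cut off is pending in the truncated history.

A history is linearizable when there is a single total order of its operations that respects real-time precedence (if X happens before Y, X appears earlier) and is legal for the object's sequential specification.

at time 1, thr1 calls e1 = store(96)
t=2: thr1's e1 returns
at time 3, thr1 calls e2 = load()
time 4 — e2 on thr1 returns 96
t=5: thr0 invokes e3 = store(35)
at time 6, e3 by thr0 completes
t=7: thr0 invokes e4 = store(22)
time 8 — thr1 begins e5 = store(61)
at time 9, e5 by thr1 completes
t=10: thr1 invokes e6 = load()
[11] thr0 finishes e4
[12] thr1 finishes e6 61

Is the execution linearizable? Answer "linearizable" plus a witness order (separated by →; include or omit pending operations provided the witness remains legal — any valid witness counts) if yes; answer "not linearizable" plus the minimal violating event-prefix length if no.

linearizable — witness: e1 → e2 → e3 → e4 → e5 → e6

after step 1 (e1 store(96)): value 96
after step 2 (e2 load() → 96): value 96
after step 3 (e3 store(35)): value 35
after step 4 (e4 store(22)): value 22
after step 5 (e5 store(61)): value 61
after step 6 (e6 load() → 61): value 61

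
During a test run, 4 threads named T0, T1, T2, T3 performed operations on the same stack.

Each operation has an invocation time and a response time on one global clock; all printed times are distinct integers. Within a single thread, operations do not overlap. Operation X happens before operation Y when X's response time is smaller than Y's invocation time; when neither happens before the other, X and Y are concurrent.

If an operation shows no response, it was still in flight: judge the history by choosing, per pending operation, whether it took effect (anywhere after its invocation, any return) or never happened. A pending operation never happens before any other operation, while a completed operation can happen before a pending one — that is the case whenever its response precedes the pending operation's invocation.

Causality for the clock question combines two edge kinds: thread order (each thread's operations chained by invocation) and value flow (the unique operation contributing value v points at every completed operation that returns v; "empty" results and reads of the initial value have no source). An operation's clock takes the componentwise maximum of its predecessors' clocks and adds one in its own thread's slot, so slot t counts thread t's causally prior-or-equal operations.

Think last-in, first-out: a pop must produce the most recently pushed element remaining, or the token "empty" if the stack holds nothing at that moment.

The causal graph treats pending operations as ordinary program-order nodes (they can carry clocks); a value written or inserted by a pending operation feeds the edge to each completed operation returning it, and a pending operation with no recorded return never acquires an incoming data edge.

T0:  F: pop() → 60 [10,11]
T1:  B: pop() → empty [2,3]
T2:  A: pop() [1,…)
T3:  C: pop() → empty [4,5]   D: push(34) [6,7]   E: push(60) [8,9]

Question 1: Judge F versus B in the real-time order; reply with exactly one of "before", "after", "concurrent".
F spans [10,11], B spans [2,3]
resp(B)=3 < inv(F)=10

after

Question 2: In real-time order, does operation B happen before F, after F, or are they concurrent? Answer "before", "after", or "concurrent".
B spans [2,3], F spans [10,11]
resp(B)=3 < inv(F)=10

before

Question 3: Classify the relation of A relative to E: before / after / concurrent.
A spans [1,…), E spans [8,9]
the intervals overlap in both directions

concurrent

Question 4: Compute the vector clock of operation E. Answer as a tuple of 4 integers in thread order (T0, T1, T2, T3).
root op C, invoked 4: fresh clock plus T3's own tick → (0, 0, 0, 1)
root op A, invoked 1: fresh clock plus T2's own tick → (0, 0, 1, 0)
root op B, invoked 2: fresh clock plus T1's own tick → (0, 1, 0, 0)
D, invoked 6, takes VC(C)=(0, 0, 0, 1) under max, adds 1 for T3 → (0, 0, 0, 2)
E, invoked 8, takes VC(D)=(0, 0, 0, 2) under max, adds 1 for T3 → (0, 0, 0, 3)
F, invoked 10, takes VC(E)=(0, 0, 0, 3) under max, adds 1 for T0 → (1, 0, 0, 3)
target: VC(E) = (0, 0, 0, 3)

(0, 0, 0, 3)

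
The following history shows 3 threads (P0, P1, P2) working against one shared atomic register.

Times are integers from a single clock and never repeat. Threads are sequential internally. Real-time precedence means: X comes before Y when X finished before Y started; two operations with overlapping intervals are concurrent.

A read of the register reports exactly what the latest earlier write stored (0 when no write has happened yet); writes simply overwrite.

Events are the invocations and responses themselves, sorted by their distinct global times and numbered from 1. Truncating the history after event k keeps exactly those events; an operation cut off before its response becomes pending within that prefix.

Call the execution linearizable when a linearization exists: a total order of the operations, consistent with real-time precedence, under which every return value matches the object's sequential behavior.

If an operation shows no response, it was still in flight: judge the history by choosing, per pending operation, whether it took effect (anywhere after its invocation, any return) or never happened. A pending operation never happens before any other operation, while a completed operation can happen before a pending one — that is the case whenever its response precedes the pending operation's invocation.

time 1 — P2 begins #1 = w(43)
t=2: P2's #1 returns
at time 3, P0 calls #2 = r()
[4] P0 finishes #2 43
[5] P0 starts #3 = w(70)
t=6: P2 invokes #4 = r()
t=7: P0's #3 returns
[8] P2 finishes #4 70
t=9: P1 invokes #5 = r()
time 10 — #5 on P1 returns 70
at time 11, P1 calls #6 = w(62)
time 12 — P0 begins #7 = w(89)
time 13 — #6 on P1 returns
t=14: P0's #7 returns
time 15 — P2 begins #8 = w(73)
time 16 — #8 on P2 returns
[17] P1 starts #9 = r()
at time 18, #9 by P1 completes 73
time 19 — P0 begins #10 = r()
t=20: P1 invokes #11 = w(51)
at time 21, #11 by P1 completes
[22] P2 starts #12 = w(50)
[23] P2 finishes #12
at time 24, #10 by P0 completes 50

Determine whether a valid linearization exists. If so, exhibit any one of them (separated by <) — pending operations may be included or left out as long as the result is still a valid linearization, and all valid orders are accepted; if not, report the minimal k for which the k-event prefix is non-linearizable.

1. #1 w(43), leaving value 43
2. #2 r() → 43, leaving value 43
3. #3 w(70), leaving value 70
4. #4 r() → 70, leaving value 70
5. #5 r() → 70, leaving value 70
6. #6 w(62), leaving value 62
7. #7 w(89), leaving value 89
8. #8 w(73), leaving value 73
9. #9 r() → 73, leaving value 73
10. #11 w(51), leaving value 51
11. #12 w(50), leaving value 50
12. #10 r() → 50, leaving value 50

linearizable — witness: #1 < #2 < #3 < #4 < #5 < #6 < #7 < #8 < #9 < #11 < #12 < #10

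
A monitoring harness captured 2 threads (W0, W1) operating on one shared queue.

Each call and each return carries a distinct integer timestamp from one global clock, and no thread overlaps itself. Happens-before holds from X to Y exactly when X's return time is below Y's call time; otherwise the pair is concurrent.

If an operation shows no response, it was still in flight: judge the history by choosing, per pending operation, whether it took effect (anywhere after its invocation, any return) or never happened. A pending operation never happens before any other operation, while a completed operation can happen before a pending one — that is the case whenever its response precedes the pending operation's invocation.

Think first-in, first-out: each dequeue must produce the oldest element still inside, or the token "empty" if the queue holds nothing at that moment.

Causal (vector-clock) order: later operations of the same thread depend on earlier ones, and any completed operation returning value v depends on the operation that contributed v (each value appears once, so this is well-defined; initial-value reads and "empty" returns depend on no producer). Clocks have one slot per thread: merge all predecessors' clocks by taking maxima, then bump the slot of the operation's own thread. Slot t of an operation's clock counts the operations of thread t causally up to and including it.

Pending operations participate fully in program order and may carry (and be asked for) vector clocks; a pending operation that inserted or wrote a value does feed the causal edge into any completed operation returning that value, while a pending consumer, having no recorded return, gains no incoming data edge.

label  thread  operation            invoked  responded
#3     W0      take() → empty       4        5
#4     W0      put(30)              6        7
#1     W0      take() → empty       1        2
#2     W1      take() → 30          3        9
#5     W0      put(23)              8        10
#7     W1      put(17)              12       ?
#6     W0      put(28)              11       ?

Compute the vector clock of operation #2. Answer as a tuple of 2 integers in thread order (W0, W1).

no predecessors for #1 (invoked 1): W0 increments from zero → (1, 0)
merge at #3 (invoked 4): VC(#1)=(1, 0), own-thread bump on W0 → (2, 0)
merge at #4 (invoked 6): VC(#3)=(2, 0), own-thread bump on W0 → (3, 0)
merge at #2 (invoked 3): VC(#4)=(3, 0), own-thread bump on W1 → (3, 1)
merge at #5 (invoked 8): VC(#4)=(3, 0), own-thread bump on W0 → (4, 0)
merge at #7 (invoked 12): VC(#2)=(3, 1), own-thread bump on W1 → (3, 2)
merge at #6 (invoked 11): VC(#5)=(4, 0), own-thread bump on W0 → (5, 0)
target: VC(#2) = (3, 1)

(3, 1)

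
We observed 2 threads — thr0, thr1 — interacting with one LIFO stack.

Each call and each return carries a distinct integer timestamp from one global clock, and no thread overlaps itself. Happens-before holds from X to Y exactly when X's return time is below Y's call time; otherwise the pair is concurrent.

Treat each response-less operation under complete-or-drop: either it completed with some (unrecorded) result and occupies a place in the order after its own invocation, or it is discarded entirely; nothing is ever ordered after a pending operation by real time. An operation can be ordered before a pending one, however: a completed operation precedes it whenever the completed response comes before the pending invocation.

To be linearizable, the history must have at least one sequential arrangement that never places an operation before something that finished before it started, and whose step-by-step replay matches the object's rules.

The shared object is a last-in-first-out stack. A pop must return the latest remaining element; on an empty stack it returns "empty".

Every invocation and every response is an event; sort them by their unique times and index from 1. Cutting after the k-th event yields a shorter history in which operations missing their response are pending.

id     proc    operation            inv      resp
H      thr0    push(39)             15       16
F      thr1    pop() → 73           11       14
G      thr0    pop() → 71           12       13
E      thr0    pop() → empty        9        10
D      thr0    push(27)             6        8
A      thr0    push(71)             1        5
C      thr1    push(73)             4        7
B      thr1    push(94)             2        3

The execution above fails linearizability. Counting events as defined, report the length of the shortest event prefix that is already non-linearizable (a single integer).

10

events 1..9 are still linearizable — one witness is A, B, C, D:
after step 1 (A push(71)): stack <71>
after step 2 (B push(94)): stack <71,94>
after step 3 (C push(73)): stack <71,94,73>
after step 4 (D push(27)): stack <71,94,73,27>
adding event 10 (E responds at 10) leaves no legal real-time order
e.g. A, B, C, D, E: illegal at step 5, since E pop() → empty cannot apply there
e.g. A, B, D, C, E: illegal at step 5, since E pop() → empty cannot apply there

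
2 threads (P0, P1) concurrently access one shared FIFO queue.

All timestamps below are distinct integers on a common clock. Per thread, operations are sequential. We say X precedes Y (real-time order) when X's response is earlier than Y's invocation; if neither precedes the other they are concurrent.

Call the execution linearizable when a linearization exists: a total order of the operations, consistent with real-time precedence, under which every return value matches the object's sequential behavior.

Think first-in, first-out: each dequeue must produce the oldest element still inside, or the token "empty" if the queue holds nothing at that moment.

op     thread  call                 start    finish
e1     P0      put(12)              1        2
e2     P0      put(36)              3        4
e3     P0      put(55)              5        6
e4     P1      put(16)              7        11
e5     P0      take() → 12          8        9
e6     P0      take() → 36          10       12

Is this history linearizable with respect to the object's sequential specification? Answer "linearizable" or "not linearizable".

one valid linearization: e1, e2, e3, e4, e5, e6
1. e1 put(12), leaving queue <12>
2. e2 put(36), leaving queue <12,36>
3. e3 put(55), leaving queue <12,36,55>
4. e4 put(16), leaving queue <12,36,55,16>
5. e5 take() → 12, leaving queue <36,55,16>
6. e6 take() → 36, leaving queue <55,16>

linearizable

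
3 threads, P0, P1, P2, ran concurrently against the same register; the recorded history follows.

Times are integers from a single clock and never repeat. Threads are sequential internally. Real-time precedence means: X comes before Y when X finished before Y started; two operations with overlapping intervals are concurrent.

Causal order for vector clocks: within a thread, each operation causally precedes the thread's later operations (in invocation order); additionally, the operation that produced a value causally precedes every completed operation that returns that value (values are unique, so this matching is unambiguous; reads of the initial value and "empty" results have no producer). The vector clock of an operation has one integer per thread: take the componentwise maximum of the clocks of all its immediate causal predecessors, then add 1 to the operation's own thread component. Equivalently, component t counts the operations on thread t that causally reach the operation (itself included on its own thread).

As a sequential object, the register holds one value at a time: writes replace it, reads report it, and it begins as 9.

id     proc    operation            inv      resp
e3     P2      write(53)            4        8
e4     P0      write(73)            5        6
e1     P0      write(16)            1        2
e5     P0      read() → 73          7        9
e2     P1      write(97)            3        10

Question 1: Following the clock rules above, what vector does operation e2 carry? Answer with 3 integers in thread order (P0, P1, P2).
Answer: (0, 1, 0)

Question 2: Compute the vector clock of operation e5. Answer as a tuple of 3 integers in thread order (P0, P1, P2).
Answer: (3, 0, 0)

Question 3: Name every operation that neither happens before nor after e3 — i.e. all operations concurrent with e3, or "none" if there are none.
Answer: e2, e4, e5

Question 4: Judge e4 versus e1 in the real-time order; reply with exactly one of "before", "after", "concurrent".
Answer: after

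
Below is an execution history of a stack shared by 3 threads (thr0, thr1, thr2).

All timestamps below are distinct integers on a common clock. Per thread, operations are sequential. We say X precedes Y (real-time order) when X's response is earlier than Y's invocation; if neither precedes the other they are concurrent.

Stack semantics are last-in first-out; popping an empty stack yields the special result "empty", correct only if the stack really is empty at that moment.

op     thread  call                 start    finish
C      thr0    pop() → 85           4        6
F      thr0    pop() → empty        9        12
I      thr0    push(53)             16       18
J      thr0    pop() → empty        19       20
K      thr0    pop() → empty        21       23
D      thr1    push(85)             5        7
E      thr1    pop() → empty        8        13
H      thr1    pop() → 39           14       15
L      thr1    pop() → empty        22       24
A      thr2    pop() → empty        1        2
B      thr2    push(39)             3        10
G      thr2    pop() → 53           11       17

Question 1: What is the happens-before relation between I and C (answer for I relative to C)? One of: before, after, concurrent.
after

I spans [16,18], C spans [4,6]
resp(C)=6 < inv(I)=16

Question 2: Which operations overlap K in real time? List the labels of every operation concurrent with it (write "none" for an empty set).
L

concurrent with K ([21,23]): every op whose interval crosses 21..23
A [1,2]: before
B [3,10]: before
C [4,6]: before
D [5,7]: before
E [8,13]: before
F [9,12]: before
G [11,17]: before
H [14,15]: before
I [16,18]: before
J [19,20]: before
L [22,24]: concurrent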